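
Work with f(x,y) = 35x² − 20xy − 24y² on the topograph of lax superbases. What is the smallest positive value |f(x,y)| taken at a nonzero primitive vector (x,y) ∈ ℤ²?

descent: ρ → (-24,20,35)  [lands on river]
river: ρ → (35,50,-9)
river: ρ → (-9,58,11)
river: ρ → (11,52,-24)
river: ρ → (-24,44,19)
river: ρ → (19,32,-36)
river: ρ → (-36,40,15)
river: ρ → (15,50,-21)
river: ρ → (-21,34,31)
river: ρ → (31,28,-24)
closes: descent 1, river 10
min |a| on river = 9

9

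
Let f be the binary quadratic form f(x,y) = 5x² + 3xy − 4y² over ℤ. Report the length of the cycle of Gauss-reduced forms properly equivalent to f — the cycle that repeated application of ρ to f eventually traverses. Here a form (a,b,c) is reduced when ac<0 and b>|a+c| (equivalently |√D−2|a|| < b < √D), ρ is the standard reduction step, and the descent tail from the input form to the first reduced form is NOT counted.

D = 89, ⌊√D⌋ = 9
river: ρ → (-4,5,4)
river: ρ → (4,3,-5)
river: ρ → (-5,7,2)
river: ρ → (2,9,-1)
river: ρ → (-1,9,2)
river: ρ → (2,7,-5)
river: ρ → (-5,3,4)
river: ρ → (4,5,-4)
river: ρ → (-4,3,5)
river: ρ → (5,7,-2)
river: ρ → (-2,9,1)
river: ρ → (1,9,-2)
river: ρ → (-2,7,5)
river: ρ → (5,3,-4)
ρ-cycle length = 14 (tail of 0 descent steps not counted)

14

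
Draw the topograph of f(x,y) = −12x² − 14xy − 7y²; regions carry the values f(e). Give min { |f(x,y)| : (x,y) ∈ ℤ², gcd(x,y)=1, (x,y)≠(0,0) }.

translate: b→-10 (≡14 mod 24), so (12,14,7)→(12,-10,5)
flip: (12,-10,5)→(5,10,12)
translate: b→0 (≡10 mod 10), so (5,10,12)→(5,0,7)
reduced (well bottom): (5,0,7) with a≤c, −a<b≤a
well minimum |f| = |-5| = 5 (negative-definite)

5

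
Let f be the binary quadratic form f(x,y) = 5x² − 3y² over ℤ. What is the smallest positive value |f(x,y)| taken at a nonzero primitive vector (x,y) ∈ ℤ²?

descent: ρ → (-3,6,2)  [lands on river]
river: ρ → (2,6,-3)
closes: descent 1, river 2
min |a| on river = 2

2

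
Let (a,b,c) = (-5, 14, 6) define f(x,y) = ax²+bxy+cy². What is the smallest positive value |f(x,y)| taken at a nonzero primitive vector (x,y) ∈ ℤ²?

river: ρ → (6,10,-9)
river: ρ → (-9,8,7)
river: ρ → (7,6,-10)
river: ρ → (-10,14,3)
river: ρ → (3,16,-5)
river: ρ → (-5,14,6)
closes: descent 0, river 6
min |a| on river = 3

3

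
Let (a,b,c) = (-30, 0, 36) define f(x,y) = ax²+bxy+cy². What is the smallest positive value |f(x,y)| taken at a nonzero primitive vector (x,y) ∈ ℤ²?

descent: ρ → (36,0,-30)
descent: ρ → (-30,60,6)  [lands on river]
river: ρ → (6,60,-30)
closes: descent 2, river 2
min |a| on river = 6

6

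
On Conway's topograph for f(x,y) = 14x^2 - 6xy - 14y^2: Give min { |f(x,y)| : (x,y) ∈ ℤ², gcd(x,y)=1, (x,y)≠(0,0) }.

descent: ρ → (-14,6,14)  [lands on river]
river: ρ → (14,22,-6)
river: ρ → (-6,26,6)
river: ρ → (6,22,-14)
closes: descent 1, river 4
min |a| on river = 6

6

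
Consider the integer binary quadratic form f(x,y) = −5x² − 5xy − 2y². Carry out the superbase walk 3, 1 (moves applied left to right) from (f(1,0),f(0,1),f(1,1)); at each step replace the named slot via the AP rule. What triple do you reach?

start (-5,-2,-12) = (f(1,0),f(0,1),f(1,1))
replace slot 3: 2·((-5)+(-2)) − (-12) = -2 → (-5,-2,-2)
replace slot 1: 2·((-2)+(-2)) − (-5) = -3 → (-3,-2,-2)

-3,-2,-2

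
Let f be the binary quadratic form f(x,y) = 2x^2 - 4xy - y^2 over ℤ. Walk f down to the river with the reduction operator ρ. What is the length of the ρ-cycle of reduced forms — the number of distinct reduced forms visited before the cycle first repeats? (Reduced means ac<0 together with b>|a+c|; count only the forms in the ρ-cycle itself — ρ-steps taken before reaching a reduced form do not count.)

D = 24, ⌊√D⌋ = 4
descent: ρ → (-1,4,2)  [lands on river]
river: ρ → (2,4,-1)
ρ-cycle length = 2 (tail of 1 descent step not counted)

2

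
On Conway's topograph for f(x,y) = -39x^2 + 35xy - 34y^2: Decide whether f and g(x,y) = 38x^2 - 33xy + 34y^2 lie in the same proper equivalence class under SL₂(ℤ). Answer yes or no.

D₁ = -4079, D₂ = -4079
f is negative-definite; reduce −f:
−f: flip: (39,-35,34)→(34,35,39)
−f: translate: b→-33 (≡35 mod 68), so (34,35,39)→(34,-33,38)
−f: reduced (well bottom): (34,-33,38) with a≤c, −a<b≤a
flip sign back: reduced form of f is (-34,33,-38)
g: flip: (38,-33,34)→(34,33,38)
g: reduced (well bottom): (34,33,38) with a≤c, −a<b≤a
reduced forms (-34, 33, -38) vs (34, 33, 38) ⇒ inequivalent

no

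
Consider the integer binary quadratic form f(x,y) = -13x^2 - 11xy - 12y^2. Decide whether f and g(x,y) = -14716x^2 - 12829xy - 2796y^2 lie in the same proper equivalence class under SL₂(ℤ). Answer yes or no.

D₁ = -503, D₂ = -503
f is negative-definite; reduce −f:
−f: flip: (13,11,12)→(12,-11,13)
−f: reduced (well bottom): (12,-11,13) with a≤c, −a<b≤a
flip sign back: reduced form of f is (-12,11,-13)
g is negative-definite; reduce −g:
−g: flip: (14716,12829,2796)→(2796,-12829,14716)
−g: translate: b→-1645 (≡-12829 mod 5592), so (2796,-12829,14716)→(2796,-1645,242)
−g: flip: (2796,-1645,242)→(242,1645,2796)
−g: translate: b→193 (≡1645 mod 484), so (242,1645,2796)→(242,193,39)
−g: flip: (242,193,39)→(39,-193,242)
−g: translate: b→-37 (≡-193 mod 78), so (39,-193,242)→(39,-37,12)
−g: flip: (39,-37,12)→(12,37,39)
−g: translate: b→-11 (≡37 mod 24), so (12,37,39)→(12,-11,13)
−g: reduced (well bottom): (12,-11,13) with a≤c, −a<b≤a
flip sign back: reduced form of g is (-12,11,-13)
reduced forms (-12, 11, -13) vs (-12, 11, -13) ⇒ equivalent

yes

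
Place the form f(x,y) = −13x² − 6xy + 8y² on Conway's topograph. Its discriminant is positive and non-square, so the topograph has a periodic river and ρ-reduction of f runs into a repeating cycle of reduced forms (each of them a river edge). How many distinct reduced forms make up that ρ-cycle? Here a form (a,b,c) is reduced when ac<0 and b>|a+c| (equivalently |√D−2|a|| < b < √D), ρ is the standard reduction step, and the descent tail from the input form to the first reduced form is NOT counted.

D = 452, ⌊√D⌋ = 21
descent: ρ → (8,6,-13)  [lands on river]
river: ρ → (-13,20,1)
river: ρ → (1,20,-13)
river: ρ → (-13,6,8)
river: ρ → (8,10,-11)
river: ρ → (-11,12,7)
river: ρ → (7,16,-7)
river: ρ → (-7,12,11)
river: ρ → (11,10,-8)
river: ρ → (-8,6,13)
river: ρ → (13,20,-1)
river: ρ → (-1,20,13)
river: ρ → (13,6,-8)
river: ρ → (-8,10,11)
river: ρ → (11,12,-7)
river: ρ → (-7,16,7)
river: ρ → (7,12,-11)
river: ρ → (-11,10,8)
ρ-cycle length = 18 (tail of 1 descent step not counted)

18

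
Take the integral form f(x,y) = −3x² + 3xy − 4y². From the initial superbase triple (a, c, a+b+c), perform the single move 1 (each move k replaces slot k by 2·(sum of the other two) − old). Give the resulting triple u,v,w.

start (-3,-4,-4) = (f(1,0),f(0,1),f(1,1))
replace slot 1: 2·((-4)+(-4)) − (-3) = -13 → (-13,-4,-4)

-13,-4,-4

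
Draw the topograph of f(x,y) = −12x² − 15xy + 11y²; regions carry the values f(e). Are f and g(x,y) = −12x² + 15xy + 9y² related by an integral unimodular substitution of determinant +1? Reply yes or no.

D₁ = 753, D₂ = 657
discriminants differ ⇒ not SL₂(ℤ)-equivalent

no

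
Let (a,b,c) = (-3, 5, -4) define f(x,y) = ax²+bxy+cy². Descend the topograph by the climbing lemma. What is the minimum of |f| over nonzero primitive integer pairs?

translate: b→1 (≡-5 mod 6), so (3,-5,4)→(3,1,2)
flip: (3,1,2)→(2,-1,3)
reduced (well bottom): (2,-1,3) with a≤c, −a<b≤a
well minimum |f| = |-2| = 2 (negative-definite)

2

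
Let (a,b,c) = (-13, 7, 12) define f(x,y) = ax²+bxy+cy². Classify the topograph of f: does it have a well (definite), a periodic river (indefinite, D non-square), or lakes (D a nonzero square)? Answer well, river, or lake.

D = b²−4ac = 7² − 4·(-13)·12 = 673
D > 0 non-square ⇒ indefinite ⇒ periodic river

river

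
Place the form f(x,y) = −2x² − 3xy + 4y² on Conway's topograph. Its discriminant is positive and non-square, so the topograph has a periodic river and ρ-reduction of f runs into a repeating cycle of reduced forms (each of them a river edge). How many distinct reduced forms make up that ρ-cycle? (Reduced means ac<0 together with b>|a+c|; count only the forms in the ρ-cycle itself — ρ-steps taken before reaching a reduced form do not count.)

D = 41, ⌊√D⌋ = 6
descent: ρ → (4,3,-2)  [lands on river]
river: ρ → (-2,5,2)
river: ρ → (2,3,-4)
river: ρ → (-4,5,1)
river: ρ → (1,5,-4)
river: ρ → (-4,3,2)
river: ρ → (2,5,-2)
river: ρ → (-2,3,4)
river: ρ → (4,5,-1)
river: ρ → (-1,5,4)
ρ-cycle length = 10 (tail of 1 descent step not counted)

10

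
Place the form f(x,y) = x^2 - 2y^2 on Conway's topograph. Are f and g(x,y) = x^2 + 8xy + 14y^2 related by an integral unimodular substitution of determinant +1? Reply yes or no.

D₁ = 8, D₂ = 8
river cycle of f (length 2): (1, 2, -1), (-1, 2, 1)
river cycle of g (length 2): (1, 2, -1), (-1, 2, 1)
cycles coincide ⇒ equivalent

yes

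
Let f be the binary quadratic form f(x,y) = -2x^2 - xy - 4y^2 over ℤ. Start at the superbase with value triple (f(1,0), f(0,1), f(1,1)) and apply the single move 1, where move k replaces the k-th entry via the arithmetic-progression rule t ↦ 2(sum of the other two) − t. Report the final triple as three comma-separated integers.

start (-2,-4,-7) = (f(1,0),f(0,1),f(1,1))
replace slot 1: 2·((-4)+(-7)) − (-2) = -20 → (-20,-4,-7)

-20,-4,-7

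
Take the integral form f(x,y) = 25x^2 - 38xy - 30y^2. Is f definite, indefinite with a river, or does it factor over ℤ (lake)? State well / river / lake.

D = b²−4ac = (-38)² − 4·25·(-30) = 4444
D > 0 non-square ⇒ indefinite ⇒ periodic river

river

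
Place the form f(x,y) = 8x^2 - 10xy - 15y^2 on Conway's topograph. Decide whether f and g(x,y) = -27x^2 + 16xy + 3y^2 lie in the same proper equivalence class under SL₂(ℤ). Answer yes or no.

D₁ = 580, D₂ = 580
river cycle of f (length 6): (-15, 10, 8), (8, 22, -3), (-3, 20, 15), (15, 10, -8), (-8, 22, 3), (3, 20, -15)
river cycle of g (length 6): (3, 20, -15), (-15, 10, 8), (8, 22, -3), (-3, 20, 15), (15, 10, -8), (-8, 22, 3)
cycles coincide ⇒ equivalent

yes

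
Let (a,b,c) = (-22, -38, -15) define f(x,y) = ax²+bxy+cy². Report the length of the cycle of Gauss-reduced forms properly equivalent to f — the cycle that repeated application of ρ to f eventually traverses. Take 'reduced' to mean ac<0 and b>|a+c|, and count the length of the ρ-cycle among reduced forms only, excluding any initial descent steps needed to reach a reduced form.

D = 124, ⌊√D⌋ = 11
descent: ρ → (-15,8,1)
descent: ρ → (1,10,-6)  [lands on river]
river: ρ → (-6,2,5)
river: ρ → (5,8,-3)
river: ρ → (-3,10,2)
river: ρ → (2,10,-3)
river: ρ → (-3,8,5)
river: ρ → (5,2,-6)
river: ρ → (-6,10,1)
ρ-cycle length = 8 (tail of 2 descent steps not counted)

8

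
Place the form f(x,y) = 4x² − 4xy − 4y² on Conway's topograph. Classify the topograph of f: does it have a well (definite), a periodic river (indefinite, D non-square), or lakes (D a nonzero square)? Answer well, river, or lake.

D = b²−4ac = (-4)² − 4·4·(-4) = 80
D > 0 non-square ⇒ indefinite ⇒ periodic river

river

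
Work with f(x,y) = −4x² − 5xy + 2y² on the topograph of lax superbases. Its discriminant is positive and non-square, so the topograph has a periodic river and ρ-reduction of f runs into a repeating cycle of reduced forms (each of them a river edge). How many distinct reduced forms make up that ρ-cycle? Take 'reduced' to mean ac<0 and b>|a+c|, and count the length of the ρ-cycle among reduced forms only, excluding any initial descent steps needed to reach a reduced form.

D = 57, ⌊√D⌋ = 7
descent: ρ → (2,5,-4)  [lands on river]
river: ρ → (-4,3,3)
river: ρ → (3,3,-4)
river: ρ → (-4,5,2)
river: ρ → (2,7,-1)
river: ρ → (-1,7,2)
ρ-cycle length = 6 (tail of 1 descent step not counted)

6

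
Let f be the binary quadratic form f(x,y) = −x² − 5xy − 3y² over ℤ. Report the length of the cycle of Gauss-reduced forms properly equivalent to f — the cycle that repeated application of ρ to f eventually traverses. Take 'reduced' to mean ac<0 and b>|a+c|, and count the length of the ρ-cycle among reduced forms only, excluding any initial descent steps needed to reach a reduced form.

D = 13, ⌊√D⌋ = 3
descent: ρ → (-3,-1,1)
descent: ρ → (1,3,-1)  [lands on river]
river: ρ → (-1,3,1)
ρ-cycle length = 2 (tail of 2 descent steps not counted)

2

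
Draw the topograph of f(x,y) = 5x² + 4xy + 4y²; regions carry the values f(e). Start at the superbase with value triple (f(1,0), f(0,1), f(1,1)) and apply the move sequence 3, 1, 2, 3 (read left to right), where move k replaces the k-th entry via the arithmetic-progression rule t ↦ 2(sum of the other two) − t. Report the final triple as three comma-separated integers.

start (5,4,13) = (f(1,0),f(0,1),f(1,1))
replace slot 3: 2·(5+4) − 13 = 5 → (5,4,5)
replace slot 1: 2·(4+5) − 5 = 13 → (13,4,5)
replace slot 2: 2·(13+5) − 4 = 32 → (13,32,5)
replace slot 3: 2·(13+32) − 5 = 85 → (13,32,85)

13,32,85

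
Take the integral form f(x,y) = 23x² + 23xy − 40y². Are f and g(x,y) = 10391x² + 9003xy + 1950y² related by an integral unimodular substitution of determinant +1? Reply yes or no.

D₁ = 4209, D₂ = 4209
river cycle of f (length 42): (-40, 57, 6), (6, 63, -10), (-10, 57, 24), (24, 39, -28), (-28, 17, 35), (35, 53, -10), (-10, 47, 50), (50, 53, -7), (-7, 59, 26), (26, 45, -21), … (32 more)
river cycle of g (length 42): (6, 63, -10), (-10, 57, 24), (24, 39, -28), (-28, 17, 35), (35, 53, -10), (-10, 47, 50), (50, 53, -7), (-7, 59, 26), (26, 45, -21), (-21, 39, 32), … (32 more)
cycles coincide ⇒ equivalent

yes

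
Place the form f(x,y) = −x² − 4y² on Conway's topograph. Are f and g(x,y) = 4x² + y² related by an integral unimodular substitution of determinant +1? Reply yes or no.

D₁ = -16, D₂ = -16
f is negative-definite; reduce −f:
−f: reduced (well bottom): (1,0,4) with a≤c, −a<b≤a
flip sign back: reduced form of f is (-1,0,-4)
g: flip: (4,0,1)→(1,0,4)
g: reduced (well bottom): (1,0,4) with a≤c, −a<b≤a
reduced forms (-1, 0, -4) vs (1, 0, 4) ⇒ inequivalent

no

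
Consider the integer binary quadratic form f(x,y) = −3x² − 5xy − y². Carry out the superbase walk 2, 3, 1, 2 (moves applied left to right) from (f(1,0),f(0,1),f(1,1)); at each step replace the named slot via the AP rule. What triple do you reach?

start (-3,-1,-9) = (f(1,0),f(0,1),f(1,1))
replace slot 2: 2·((-3)+(-9)) − (-1) = -23 → (-3,-23,-9)
replace slot 3: 2·((-3)+(-23)) − (-9) = -43 → (-3,-23,-43)
replace slot 1: 2·((-23)+(-43)) − (-3) = -129 → (-129,-23,-43)
replace slot 2: 2·((-129)+(-43)) − (-23) = -321 → (-129,-321,-43)

-129,-321,-43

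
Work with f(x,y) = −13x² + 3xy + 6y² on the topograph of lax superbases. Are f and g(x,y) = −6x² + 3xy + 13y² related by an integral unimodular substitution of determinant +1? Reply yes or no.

D₁ = 321, D₂ = 321
river cycle of f (length 6): (6, 9, -10), (-10, 11, 5), (5, 9, -12), (-12, 15, 2), (2, 17, -4), (-4, 15, 6)
river cycle of g (length 6): (-6, 15, 4), (4, 17, -2), (-2, 15, 12), (12, 9, -5), (-5, 11, 10), (10, 9, -6)
cycles differ ⇒ inequivalent

no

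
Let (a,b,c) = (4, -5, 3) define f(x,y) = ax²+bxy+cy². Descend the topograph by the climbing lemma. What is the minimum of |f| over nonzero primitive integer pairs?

translate: b→3 (≡-5 mod 8), so (4,-5,3)→(4,3,2)
flip: (4,3,2)→(2,-3,4)
translate: b→1 (≡-3 mod 4), so (2,-3,4)→(2,1,3)
reduced (well bottom): (2,1,3) with a≤c, −a<b≤a
well minimum = a = 2

2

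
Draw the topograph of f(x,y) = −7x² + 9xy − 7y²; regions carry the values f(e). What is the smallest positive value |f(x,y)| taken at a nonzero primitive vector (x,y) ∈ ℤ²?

translate: b→5 (≡-9 mod 14), so (7,-9,7)→(7,5,5)
flip: (7,5,5)→(5,-5,7)
translate: b→5 (≡-5 mod 10), so (5,-5,7)→(5,5,7)
reduced (well bottom): (5,5,7) with a≤c, −a<b≤a
well minimum |f| = |-5| = 5 (negative-definite)

5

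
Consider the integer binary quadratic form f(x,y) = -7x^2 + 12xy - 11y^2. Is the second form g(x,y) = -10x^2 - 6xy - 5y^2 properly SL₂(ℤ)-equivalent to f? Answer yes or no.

D₁ = -164, D₂ = -164
f is negative-definite; reduce −f:
−f: translate: b→2 (≡-12 mod 14), so (7,-12,11)→(7,2,6)
−f: flip: (7,2,6)→(6,-2,7)
−f: reduced (well bottom): (6,-2,7) with a≤c, −a<b≤a
flip sign back: reduced form of f is (-6,2,-7)
g is negative-definite; reduce −g:
−g: flip: (10,6,5)→(5,-6,10)
−g: translate: b→4 (≡-6 mod 10), so (5,-6,10)→(5,4,9)
−g: reduced (well bottom): (5,4,9) with a≤c, −a<b≤a
flip sign back: reduced form of g is (-5,-4,-9)
reduced forms (-6, 2, -7) vs (-5, -4, -9) ⇒ inequivalent

no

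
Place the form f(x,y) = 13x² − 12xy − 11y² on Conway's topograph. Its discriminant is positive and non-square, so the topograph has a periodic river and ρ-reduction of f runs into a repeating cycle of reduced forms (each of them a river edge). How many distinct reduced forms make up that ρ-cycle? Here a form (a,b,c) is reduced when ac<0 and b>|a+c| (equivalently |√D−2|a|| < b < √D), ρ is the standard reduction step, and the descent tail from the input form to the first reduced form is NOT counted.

D = 716, ⌊√D⌋ = 26
descent: ρ → (-11,12,13)  [lands on river]
river: ρ → (13,14,-10)
river: ρ → (-10,26,1)
river: ρ → (1,26,-10)
river: ρ → (-10,14,13)
river: ρ → (13,12,-11)
river: ρ → (-11,10,14)
river: ρ → (14,18,-7)
river: ρ → (-7,24,5)
river: ρ → (5,26,-2)
river: ρ → (-2,26,5)
river: ρ → (5,24,-7)
river: ρ → (-7,18,14)
river: ρ → (14,10,-11)
ρ-cycle length = 14 (tail of 1 descent step not counted)

14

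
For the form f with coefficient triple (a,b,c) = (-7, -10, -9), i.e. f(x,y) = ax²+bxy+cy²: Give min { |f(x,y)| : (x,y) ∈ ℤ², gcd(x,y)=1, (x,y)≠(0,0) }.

translate: b→-4 (≡10 mod 14), so (7,10,9)→(7,-4,6)
flip: (7,-4,6)→(6,4,7)
reduced (well bottom): (6,4,7) with a≤c, −a<b≤a
well minimum |f| = |-6| = 6 (negative-definite)

6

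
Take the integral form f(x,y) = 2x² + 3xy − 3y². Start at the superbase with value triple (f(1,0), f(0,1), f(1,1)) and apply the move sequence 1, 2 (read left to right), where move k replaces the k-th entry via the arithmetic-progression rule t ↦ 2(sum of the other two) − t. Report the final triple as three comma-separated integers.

start (2,-3,2) = (f(1,0),f(0,1),f(1,1))
replace slot 1: 2·((-3)+2) − 2 = -4 → (-4,-3,2)
replace slot 2: 2·((-4)+2) − (-3) = -1 → (-4,-1,2)

-4,-1,2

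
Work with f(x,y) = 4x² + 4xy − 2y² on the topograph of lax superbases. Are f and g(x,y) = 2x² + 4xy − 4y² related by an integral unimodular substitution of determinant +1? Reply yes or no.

D₁ = 48, D₂ = 48
river cycle of f (length 2): (-2, 4, 4), (4, 4, -2)
river cycle of g (length 2): (-4, 4, 2), (2, 4, -4)
cycles differ ⇒ inequivalent

no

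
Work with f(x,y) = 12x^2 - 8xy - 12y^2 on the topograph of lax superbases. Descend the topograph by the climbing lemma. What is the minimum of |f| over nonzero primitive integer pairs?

descent: ρ → (-12,8,12)  [lands on river]
river: ρ → (12,16,-8)
river: ρ → (-8,16,12)
river: ρ → (12,8,-12)
river: ρ → (-12,16,8)
river: ρ → (8,16,-12)
closes: descent 1, river 6
min |a| on river = 8

8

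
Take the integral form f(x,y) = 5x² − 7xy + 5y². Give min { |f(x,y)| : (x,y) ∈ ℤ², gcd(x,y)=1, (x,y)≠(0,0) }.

translate: b→3 (≡-7 mod 10), so (5,-7,5)→(5,3,3)
flip: (5,3,3)→(3,-3,5)
translate: b→3 (≡-3 mod 6), so (3,-3,5)→(3,3,5)
reduced (well bottom): (3,3,5) with a≤c, −a<b≤a
well minimum = a = 3

3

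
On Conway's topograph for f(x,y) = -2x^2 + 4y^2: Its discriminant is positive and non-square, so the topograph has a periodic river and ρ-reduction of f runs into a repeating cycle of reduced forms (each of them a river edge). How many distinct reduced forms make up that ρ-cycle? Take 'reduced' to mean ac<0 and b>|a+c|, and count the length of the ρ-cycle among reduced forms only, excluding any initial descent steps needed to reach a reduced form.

D = 32, ⌊√D⌋ = 5
descent: ρ → (4,0,-2)
descent: ρ → (-2,4,2)  [lands on river]
river: ρ → (2,4,-2)
ρ-cycle length = 2 (tail of 2 descent steps not counted)

2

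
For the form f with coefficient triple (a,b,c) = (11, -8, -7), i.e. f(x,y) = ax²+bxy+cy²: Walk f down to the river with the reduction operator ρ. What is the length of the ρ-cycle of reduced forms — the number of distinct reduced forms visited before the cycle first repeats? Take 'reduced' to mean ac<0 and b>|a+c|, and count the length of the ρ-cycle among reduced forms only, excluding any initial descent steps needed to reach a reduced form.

D = 372, ⌊√D⌋ = 19
descent: ρ → (-7,8,11)  [lands on river]
river: ρ → (11,14,-4)
river: ρ → (-4,18,3)
river: ρ → (3,18,-4)
river: ρ → (-4,14,11)
river: ρ → (11,8,-7)
river: ρ → (-7,6,12)
river: ρ → (12,18,-1)
river: ρ → (-1,18,12)
river: ρ → (12,6,-7)
ρ-cycle length = 10 (tail of 1 descent step not counted)

10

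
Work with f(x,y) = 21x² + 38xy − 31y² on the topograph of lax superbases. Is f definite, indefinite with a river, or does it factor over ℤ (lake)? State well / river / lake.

D = b²−4ac = 38² − 4·21·(-31) = 4048
D > 0 non-square ⇒ indefinite ⇒ periodic river

river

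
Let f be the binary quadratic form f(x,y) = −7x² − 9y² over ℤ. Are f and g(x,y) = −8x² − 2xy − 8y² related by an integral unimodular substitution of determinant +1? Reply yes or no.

D₁ = -252, D₂ = -252
f is negative-definite; reduce −f:
−f: reduced (well bottom): (7,0,9) with a≤c, −a<b≤a
flip sign back: reduced form of f is (-7,0,-9)
g is negative-definite; reduce −g:
−g: reduced (well bottom): (8,2,8) with a≤c, −a<b≤a
flip sign back: reduced form of g is (-8,-2,-8)
reduced forms (-7, 0, -9) vs (-8, -2, -8) ⇒ inequivalent

no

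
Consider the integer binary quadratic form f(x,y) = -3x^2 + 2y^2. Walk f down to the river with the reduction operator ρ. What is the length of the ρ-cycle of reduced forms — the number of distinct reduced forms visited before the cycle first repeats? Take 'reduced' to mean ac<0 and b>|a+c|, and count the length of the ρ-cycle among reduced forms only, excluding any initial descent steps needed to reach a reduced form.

D = 24, ⌊√D⌋ = 4
descent: ρ → (2,4,-1)  [lands on river]
river: ρ → (-1,4,2)
ρ-cycle length = 2 (tail of 1 descent step not counted)

2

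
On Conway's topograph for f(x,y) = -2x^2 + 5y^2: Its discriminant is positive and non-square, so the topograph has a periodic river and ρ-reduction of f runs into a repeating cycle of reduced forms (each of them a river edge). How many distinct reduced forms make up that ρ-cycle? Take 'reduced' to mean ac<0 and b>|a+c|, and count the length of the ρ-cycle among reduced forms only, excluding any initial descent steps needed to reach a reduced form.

D = 40, ⌊√D⌋ = 6
descent: ρ → (5,0,-2)
descent: ρ → (-2,4,3)  [lands on river]
river: ρ → (3,2,-3)
river: ρ → (-3,4,2)
river: ρ → (2,4,-3)
river: ρ → (-3,2,3)
river: ρ → (3,4,-2)
ρ-cycle length = 6 (tail of 2 descent steps not counted)

6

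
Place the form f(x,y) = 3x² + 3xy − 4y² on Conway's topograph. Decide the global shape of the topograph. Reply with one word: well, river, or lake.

D = b²−4ac = 3² − 4·3·(-4) = 57
D > 0 non-square ⇒ indefinite ⇒ periodic river

river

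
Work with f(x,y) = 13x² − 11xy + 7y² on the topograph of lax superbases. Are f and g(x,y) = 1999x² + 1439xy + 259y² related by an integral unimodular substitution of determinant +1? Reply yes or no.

D₁ = -243, D₂ = -243
f: flip: (13,-11,7)→(7,11,13)
f: translate: b→-3 (≡11 mod 14), so (7,11,13)→(7,-3,9)
f: reduced (well bottom): (7,-3,9) with a≤c, −a<b≤a
g: flip: (1999,1439,259)→(259,-1439,1999)
g: translate: b→115 (≡-1439 mod 518), so (259,-1439,1999)→(259,115,13)
g: flip: (259,115,13)→(13,-115,259)
g: translate: b→-11 (≡-115 mod 26), so (13,-115,259)→(13,-11,7)
g: flip: (13,-11,7)→(7,11,13)
g: translate: b→-3 (≡11 mod 14), so (7,11,13)→(7,-3,9)
g: reduced (well bottom): (7,-3,9) with a≤c, −a<b≤a
reduced forms (7, -3, 9) vs (7, -3, 9) ⇒ equivalent

yes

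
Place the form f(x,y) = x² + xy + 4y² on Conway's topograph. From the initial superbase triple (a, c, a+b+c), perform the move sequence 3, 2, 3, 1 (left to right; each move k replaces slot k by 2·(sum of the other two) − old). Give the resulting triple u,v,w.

start (1,4,6) = (f(1,0),f(0,1),f(1,1))
replace slot 3: 2·(1+4) − 6 = 4 → (1,4,4)
replace slot 2: 2·(1+4) − 4 = 6 → (1,6,4)
replace slot 3: 2·(1+6) − 4 = 10 → (1,6,10)
replace slot 1: 2·(6+10) − 1 = 31 → (31,6,10)

31,6,10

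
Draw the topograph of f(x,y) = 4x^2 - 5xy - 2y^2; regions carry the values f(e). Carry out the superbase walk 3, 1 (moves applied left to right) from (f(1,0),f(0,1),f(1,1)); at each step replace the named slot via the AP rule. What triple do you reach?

start (4,-2,-3) = (f(1,0),f(0,1),f(1,1))
replace slot 3: 2·(4+(-2)) − (-3) = 7 → (4,-2,7)
replace slot 1: 2·((-2)+7) − 4 = 6 → (6,-2,7)

6,-2,7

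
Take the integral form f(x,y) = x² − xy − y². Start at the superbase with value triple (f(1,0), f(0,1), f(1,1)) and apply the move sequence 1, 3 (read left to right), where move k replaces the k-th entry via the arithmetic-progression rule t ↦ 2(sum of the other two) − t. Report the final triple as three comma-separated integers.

start (1,-1,-1) = (f(1,0),f(0,1),f(1,1))
replace slot 1: 2·((-1)+(-1)) − 1 = -5 → (-5,-1,-1)
replace slot 3: 2·((-5)+(-1)) − (-1) = -11 → (-5,-1,-11)

-5,-1,-11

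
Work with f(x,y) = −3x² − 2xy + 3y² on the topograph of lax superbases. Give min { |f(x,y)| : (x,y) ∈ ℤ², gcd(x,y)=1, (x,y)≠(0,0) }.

descent: ρ → (3,2,-3)  [lands on river]
river: ρ → (-3,4,2)
river: ρ → (2,4,-3)
river: ρ → (-3,2,3)
river: ρ → (3,4,-2)
river: ρ → (-2,4,3)
closes: descent 1, river 6
min |a| on river = 2

2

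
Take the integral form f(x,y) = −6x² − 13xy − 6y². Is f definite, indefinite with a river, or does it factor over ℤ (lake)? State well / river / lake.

D = b²−4ac = (-13)² − 4·(-6)·(-6) = 25
D = 5² is a perfect square ⇒ form factors over ℤ ⇒ lakes

lake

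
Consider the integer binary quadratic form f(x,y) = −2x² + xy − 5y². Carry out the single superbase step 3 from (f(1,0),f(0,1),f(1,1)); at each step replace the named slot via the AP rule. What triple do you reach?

start (-2,-5,-6) = (f(1,0),f(0,1),f(1,1))
replace slot 3: 2·((-2)+(-5)) − (-6) = -8 → (-2,-5,-8)

-2,-5,-8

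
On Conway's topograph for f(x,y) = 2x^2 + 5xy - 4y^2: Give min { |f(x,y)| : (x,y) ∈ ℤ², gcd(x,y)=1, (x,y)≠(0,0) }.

river: ρ → (-4,3,3)
river: ρ → (3,3,-4)
river: ρ → (-4,5,2)
river: ρ → (2,7,-1)
river: ρ → (-1,7,2)
river: ρ → (2,5,-4)
closes: descent 0, river 6
min |a| on river = 1

1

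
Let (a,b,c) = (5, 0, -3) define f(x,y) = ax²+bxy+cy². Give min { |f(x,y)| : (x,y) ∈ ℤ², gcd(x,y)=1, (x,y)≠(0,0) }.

descent: ρ → (-3,6,2)  [lands on river]
river: ρ → (2,6,-3)
closes: descent 1, river 2
min |a| on river = 2

2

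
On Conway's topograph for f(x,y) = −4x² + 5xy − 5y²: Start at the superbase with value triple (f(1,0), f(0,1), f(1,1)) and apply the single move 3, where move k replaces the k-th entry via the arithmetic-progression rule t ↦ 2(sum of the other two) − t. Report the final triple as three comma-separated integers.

start (-4,-5,-4) = (f(1,0),f(0,1),f(1,1))
replace slot 3: 2·((-4)+(-5)) − (-4) = -14 → (-4,-5,-14)

-4,-5,-14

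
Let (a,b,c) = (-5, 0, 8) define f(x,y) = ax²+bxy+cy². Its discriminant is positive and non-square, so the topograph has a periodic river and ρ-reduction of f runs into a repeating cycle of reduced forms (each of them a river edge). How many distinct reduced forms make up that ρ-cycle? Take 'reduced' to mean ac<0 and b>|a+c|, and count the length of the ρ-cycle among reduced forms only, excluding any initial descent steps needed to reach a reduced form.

D = 160, ⌊√D⌋ = 12
descent: ρ → (8,0,-5)
descent: ρ → (-5,10,3)  [lands on river]
river: ρ → (3,8,-8)
river: ρ → (-8,8,3)
river: ρ → (3,10,-5)
ρ-cycle length = 4 (tail of 2 descent steps not counted)

4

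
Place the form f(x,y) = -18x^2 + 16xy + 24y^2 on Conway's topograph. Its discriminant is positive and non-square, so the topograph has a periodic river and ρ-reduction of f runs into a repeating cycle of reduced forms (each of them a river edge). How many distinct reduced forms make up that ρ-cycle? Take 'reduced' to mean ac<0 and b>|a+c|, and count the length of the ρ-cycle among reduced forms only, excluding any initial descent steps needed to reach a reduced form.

D = 1984, ⌊√D⌋ = 44
river: ρ → (24,32,-10)
river: ρ → (-10,28,30)
river: ρ → (30,32,-8)
river: ρ → (-8,32,30)
river: ρ → (30,28,-10)
river: ρ → (-10,32,24)
river: ρ → (24,16,-18)
river: ρ → (-18,20,22)
river: ρ → (22,24,-16)
river: ρ → (-16,40,6)
river: ρ → (6,44,-2)
river: ρ → (-2,44,6)
river: ρ → (6,40,-16)
river: ρ → (-16,24,22)
river: ρ → (22,20,-18)
river: ρ → (-18,16,24)
ρ-cycle length = 16 (tail of 0 descent steps not counted)

16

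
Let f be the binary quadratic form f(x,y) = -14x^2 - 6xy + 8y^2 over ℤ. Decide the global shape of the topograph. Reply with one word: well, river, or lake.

D = b²−4ac = (-6)² − 4·(-14)·8 = 484
D = 22² is a perfect square ⇒ form factors over ℤ ⇒ lakes

lake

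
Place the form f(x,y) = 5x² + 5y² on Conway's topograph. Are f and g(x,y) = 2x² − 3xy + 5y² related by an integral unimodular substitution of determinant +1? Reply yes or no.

D₁ = -100, D₂ = -31
discriminants differ ⇒ not SL₂(ℤ)-equivalent

no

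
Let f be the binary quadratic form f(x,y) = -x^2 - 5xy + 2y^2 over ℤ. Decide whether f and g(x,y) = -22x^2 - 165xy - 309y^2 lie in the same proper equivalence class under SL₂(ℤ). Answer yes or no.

D₁ = 33, D₂ = 33
river cycle of f (length 4): (2, 5, -1), (-1, 5, 2), (2, 3, -3), (-3, 3, 2)
river cycle of g (length 4): (-1, 5, 2), (2, 3, -3), (-3, 3, 2), (2, 5, -1)
cycles coincide ⇒ equivalent

yes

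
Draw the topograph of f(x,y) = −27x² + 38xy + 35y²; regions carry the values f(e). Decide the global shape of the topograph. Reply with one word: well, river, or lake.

D = b²−4ac = 38² − 4·(-27)·35 = 5224
D > 0 non-square ⇒ indefinite ⇒ periodic river

river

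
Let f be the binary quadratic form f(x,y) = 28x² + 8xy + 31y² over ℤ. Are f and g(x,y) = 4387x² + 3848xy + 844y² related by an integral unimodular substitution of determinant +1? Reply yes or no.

D₁ = -3408, D₂ = -3408
f: reduced (well bottom): (28,8,31) with a≤c, −a<b≤a
g: flip: (4387,3848,844)→(844,-3848,4387)
g: translate: b→-472 (≡-3848 mod 1688), so (844,-3848,4387)→(844,-472,67)
g: flip: (844,-472,67)→(67,472,844)
g: translate: b→-64 (≡472 mod 134), so (67,472,844)→(67,-64,28)
g: flip: (67,-64,28)→(28,64,67)
g: translate: b→8 (≡64 mod 56), so (28,64,67)→(28,8,31)
g: reduced (well bottom): (28,8,31) with a≤c, −a<b≤a
reduced forms (28, 8, 31) vs (28, 8, 31) ⇒ equivalent

yes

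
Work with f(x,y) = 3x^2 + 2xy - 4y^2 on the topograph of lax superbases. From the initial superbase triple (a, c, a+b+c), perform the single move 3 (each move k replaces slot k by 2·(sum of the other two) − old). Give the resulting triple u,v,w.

start (3,-4,1) = (f(1,0),f(0,1),f(1,1))
replace slot 3: 2·(3+(-4)) − 1 = -3 → (3,-4,-3)

3,-4,-3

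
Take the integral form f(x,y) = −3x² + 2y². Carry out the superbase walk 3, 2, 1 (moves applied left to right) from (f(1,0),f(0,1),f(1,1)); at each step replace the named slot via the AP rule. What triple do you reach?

start (-3,2,-1) = (f(1,0),f(0,1),f(1,1))
replace slot 3: 2·((-3)+2) − (-1) = -1 → (-3,2,-1)
replace slot 2: 2·((-3)+(-1)) − 2 = -10 → (-3,-10,-1)
replace slot 1: 2·((-10)+(-1)) − (-3) = -19 → (-19,-10,-1)

-19,-10,-1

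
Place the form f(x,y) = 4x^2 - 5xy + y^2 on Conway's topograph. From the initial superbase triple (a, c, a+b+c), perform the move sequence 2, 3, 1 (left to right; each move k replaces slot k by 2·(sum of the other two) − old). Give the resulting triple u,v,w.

start (4,1,0) = (f(1,0),f(0,1),f(1,1))
replace slot 2: 2·(4+0) − 1 = 7 → (4,7,0)
replace slot 3: 2·(4+7) − 0 = 22 → (4,7,22)
replace slot 1: 2·(7+22) − 4 = 54 → (54,7,22)

54,7,22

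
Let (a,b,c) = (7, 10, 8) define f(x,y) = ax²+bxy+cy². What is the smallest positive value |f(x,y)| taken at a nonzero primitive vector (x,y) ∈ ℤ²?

translate: b→-4 (≡10 mod 14), so (7,10,8)→(7,-4,5)
flip: (7,-4,5)→(5,4,7)
reduced (well bottom): (5,4,7) with a≤c, −a<b≤a
well minimum = a = 5

5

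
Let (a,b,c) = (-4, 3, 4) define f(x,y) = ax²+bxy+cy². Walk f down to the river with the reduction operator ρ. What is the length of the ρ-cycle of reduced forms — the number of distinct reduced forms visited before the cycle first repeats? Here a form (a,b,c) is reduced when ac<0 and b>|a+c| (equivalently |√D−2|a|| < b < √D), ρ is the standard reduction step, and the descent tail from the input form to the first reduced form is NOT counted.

D = 73, ⌊√D⌋ = 8
river: ρ → (4,5,-3)
river: ρ → (-3,7,2)
river: ρ → (2,5,-6)
river: ρ → (-6,7,1)
river: ρ → (1,7,-6)
river: ρ → (-6,5,2)
river: ρ → (2,7,-3)
river: ρ → (-3,5,4)
river: ρ → (4,3,-4)
river: ρ → (-4,5,3)
river: ρ → (3,7,-2)
river: ρ → (-2,5,6)
river: ρ → (6,7,-1)
river: ρ → (-1,7,6)
river: ρ → (6,5,-2)
river: ρ → (-2,7,3)
river: ρ → (3,5,-4)
river: ρ → (-4,3,4)
ρ-cycle length = 18 (tail of 0 descent steps not counted)

18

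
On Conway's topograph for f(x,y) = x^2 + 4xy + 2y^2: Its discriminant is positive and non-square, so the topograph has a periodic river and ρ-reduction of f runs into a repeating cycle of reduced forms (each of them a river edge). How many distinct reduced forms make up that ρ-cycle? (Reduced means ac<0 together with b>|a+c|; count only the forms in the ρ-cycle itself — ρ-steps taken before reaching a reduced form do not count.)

D = 8, ⌊√D⌋ = 2
descent: ρ → (2,0,-1)
descent: ρ → (-1,2,1)  [lands on river]
river: ρ → (1,2,-1)
ρ-cycle length = 2 (tail of 2 descent steps not counted)

2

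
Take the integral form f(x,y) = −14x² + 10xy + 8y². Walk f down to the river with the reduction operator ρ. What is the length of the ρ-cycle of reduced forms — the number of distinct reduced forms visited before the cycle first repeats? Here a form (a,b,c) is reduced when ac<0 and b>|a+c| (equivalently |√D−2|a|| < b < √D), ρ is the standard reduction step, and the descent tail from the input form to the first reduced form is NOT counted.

D = 548, ⌊√D⌋ = 23
river: ρ → (8,22,-2)
river: ρ → (-2,22,8)
river: ρ → (8,10,-14)
river: ρ → (-14,18,4)
river: ρ → (4,22,-4)
river: ρ → (-4,18,14)
river: ρ → (14,10,-8)
river: ρ → (-8,22,2)
river: ρ → (2,22,-8)
river: ρ → (-8,10,14)
river: ρ → (14,18,-4)
river: ρ → (-4,22,4)
river: ρ → (4,18,-14)
river: ρ → (-14,10,8)
ρ-cycle length = 14 (tail of 0 descent steps not counted)

14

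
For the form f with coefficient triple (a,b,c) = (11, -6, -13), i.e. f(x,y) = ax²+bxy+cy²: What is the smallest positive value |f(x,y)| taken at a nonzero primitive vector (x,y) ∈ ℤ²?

descent: ρ → (-13,6,11)  [lands on river]
river: ρ → (11,16,-8)
river: ρ → (-8,16,11)
river: ρ → (11,6,-13)
river: ρ → (-13,20,4)
river: ρ → (4,20,-13)
closes: descent 1, river 6
min |a| on river = 4

4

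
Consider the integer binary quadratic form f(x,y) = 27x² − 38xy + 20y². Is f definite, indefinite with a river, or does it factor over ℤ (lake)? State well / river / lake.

D = b²−4ac = (-38)² − 4·27·20 = -716
D < 0 ⇒ definite ⇒ every region one sign ⇒ single well

well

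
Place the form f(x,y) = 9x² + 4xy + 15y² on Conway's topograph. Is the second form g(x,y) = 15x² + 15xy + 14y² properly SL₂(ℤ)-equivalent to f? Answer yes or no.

D₁ = -524, D₂ = -615
discriminants differ ⇒ not SL₂(ℤ)-equivalent

no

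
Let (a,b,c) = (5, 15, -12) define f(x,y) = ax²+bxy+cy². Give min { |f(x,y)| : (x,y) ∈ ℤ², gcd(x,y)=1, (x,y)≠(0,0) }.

river: ρ → (-12,9,8)
river: ρ → (8,7,-13)
river: ρ → (-13,19,2)
river: ρ → (2,21,-3)
river: ρ → (-3,21,2)
river: ρ → (2,19,-13)
river: ρ → (-13,7,8)
river: ρ → (8,9,-12)
river: ρ → (-12,15,5)
river: ρ → (5,15,-12)
closes: descent 0, river 10
min |a| on river = 2

2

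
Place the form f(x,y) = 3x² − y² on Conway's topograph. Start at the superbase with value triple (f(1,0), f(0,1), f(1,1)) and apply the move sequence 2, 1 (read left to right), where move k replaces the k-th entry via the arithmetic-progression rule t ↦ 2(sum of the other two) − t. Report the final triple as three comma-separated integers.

start (3,-1,2) = (f(1,0),f(0,1),f(1,1))
replace slot 2: 2·(3+2) − (-1) = 11 → (3,11,2)
replace slot 1: 2·(11+2) − 3 = 23 → (23,11,2)

23,11,2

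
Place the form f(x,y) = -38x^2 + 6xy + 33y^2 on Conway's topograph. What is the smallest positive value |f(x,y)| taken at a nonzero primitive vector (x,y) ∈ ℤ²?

river: ρ → (33,60,-11)
river: ρ → (-11,50,58)
river: ρ → (58,66,-3)
river: ρ → (-3,66,58)
river: ρ → (58,50,-11)
river: ρ → (-11,60,33)
river: ρ → (33,6,-38)
river: ρ → (-38,70,1)
river: ρ → (1,70,-38)
river: ρ → (-38,6,33)
closes: descent 0, river 10
min |a| on river = 1

1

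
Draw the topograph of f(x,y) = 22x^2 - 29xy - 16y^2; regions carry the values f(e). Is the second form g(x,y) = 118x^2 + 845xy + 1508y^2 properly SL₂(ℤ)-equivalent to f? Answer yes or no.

D₁ = 2249, D₂ = 2249
river cycle of f (length 26): (-16, 29, 22), (22, 15, -23), (-23, 31, 14), (14, 25, -29), (-29, 33, 10), (10, 47, -1), (-1, 47, 10), (10, 33, -29), (-29, 25, 14), (14, 31, -23), … (16 more)
river cycle of g (length 26): (16, 35, -16), (-16, 29, 22), (22, 15, -23), (-23, 31, 14), (14, 25, -29), (-29, 33, 10), (10, 47, -1), (-1, 47, 10), (10, 33, -29), (-29, 25, 14), … (16 more)
cycles coincide ⇒ equivalent

yes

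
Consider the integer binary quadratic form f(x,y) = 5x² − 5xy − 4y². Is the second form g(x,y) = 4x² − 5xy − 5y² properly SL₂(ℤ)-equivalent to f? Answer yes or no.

D₁ = 105, D₂ = 105
river cycle of f (length 6): (-4, 5, 5), (5, 5, -4), (-4, 3, 6), (6, 9, -1), (-1, 9, 6), (6, 3, -4)
river cycle of g (length 6): (-5, 5, 4), (4, 3, -6), (-6, 9, 1), (1, 9, -6), (-6, 3, 4), (4, 5, -5)
cycles differ ⇒ inequivalent

no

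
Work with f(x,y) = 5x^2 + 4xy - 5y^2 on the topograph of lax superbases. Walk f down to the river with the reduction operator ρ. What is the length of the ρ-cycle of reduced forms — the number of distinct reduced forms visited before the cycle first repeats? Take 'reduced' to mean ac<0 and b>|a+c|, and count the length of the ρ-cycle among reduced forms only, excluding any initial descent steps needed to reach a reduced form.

D = 116, ⌊√D⌋ = 10
river: ρ → (-5,6,4)
river: ρ → (4,10,-1)
river: ρ → (-1,10,4)
river: ρ → (4,6,-5)
river: ρ → (-5,4,5)
river: ρ → (5,6,-4)
river: ρ → (-4,10,1)
river: ρ → (1,10,-4)
river: ρ → (-4,6,5)
river: ρ → (5,4,-5)
ρ-cycle length = 10 (tail of 0 descent steps not counted)

10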